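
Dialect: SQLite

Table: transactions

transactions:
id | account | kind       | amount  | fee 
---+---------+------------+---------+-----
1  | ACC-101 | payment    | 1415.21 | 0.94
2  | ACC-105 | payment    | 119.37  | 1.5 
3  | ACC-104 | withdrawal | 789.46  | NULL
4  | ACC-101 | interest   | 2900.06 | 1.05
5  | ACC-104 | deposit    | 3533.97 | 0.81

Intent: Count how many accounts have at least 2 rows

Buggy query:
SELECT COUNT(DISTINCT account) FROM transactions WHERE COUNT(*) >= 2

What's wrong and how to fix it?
Bug: WHERE filters individual rows, not groups, so a group-level COUNT is invalid there

Fix: Use a subquery that GROUPs and filters with HAVING, then count its rows

Corrected query:
SELECT COUNT(*) FROM (SELECT account FROM transactions GROUP BY account HAVING COUNT(*) >= 2)

Result:
COUNT(*)
--------
2       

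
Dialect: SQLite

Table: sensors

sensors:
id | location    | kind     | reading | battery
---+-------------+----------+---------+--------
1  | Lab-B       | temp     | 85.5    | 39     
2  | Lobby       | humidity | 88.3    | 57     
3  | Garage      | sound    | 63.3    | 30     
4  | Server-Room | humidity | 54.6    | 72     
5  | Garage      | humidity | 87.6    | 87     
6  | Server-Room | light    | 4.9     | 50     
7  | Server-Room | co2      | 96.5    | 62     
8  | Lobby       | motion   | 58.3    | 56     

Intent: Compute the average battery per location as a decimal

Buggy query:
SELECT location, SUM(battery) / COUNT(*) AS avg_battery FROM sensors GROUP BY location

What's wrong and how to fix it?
Bug: SUM(battery) and COUNT(*) are both integers; the division truncates the fractional part

Fix: Cast one side to REAL so the division keeps the fractional part

Corrected query:
SELECT location, SUM(battery) * 1.0 / COUNT(*) AS avg_battery FROM sensors GROUP BY location

Result:
location    | avg_battery
------------+------------
Garage      | 58.5       
Lab-B       | 39         
Lobby       | 56.5       
Server-Room | 61.333333  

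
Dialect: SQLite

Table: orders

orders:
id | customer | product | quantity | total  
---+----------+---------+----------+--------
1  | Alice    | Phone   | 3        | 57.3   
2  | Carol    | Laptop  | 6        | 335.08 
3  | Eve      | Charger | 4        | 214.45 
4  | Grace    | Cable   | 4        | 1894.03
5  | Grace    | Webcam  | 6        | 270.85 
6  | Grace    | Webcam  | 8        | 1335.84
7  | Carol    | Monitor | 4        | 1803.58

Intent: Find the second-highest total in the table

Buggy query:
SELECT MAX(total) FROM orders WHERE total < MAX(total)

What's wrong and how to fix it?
Bug: The inner MAX is an aggregate inside WHERE, which is not allowed

Fix: Compute the overall MAX in a subquery, then take MAX of rows below it

Corrected query:
SELECT MAX(total) FROM orders WHERE total < (SELECT MAX(total) FROM orders)

Result:
MAX(total)
----------
1803.58   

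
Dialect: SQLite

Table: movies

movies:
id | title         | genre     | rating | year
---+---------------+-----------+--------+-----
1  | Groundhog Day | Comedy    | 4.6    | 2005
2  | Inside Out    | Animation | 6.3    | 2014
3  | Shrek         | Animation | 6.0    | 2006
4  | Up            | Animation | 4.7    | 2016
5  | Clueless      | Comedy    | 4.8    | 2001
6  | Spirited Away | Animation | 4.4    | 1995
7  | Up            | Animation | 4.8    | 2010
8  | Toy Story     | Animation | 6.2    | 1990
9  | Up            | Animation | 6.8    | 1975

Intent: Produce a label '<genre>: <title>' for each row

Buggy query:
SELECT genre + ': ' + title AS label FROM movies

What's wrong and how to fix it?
Bug: '+' is numeric addition; on text columns SQLite converts them to 0 instead of concatenating

Fix: Replace + with || to concatenate text

Corrected query:
SELECT genre || ': ' || title AS label FROM movies

Result:
label                   
------------------------
Comedy: Groundhog Day   
Animation: Inside Out   
Animation: Shrek        
Animation: Up           
Comedy: Clueless        
Animation: Spirited Away
Animation: Up           
Animation: Toy Story    
Animation: Up           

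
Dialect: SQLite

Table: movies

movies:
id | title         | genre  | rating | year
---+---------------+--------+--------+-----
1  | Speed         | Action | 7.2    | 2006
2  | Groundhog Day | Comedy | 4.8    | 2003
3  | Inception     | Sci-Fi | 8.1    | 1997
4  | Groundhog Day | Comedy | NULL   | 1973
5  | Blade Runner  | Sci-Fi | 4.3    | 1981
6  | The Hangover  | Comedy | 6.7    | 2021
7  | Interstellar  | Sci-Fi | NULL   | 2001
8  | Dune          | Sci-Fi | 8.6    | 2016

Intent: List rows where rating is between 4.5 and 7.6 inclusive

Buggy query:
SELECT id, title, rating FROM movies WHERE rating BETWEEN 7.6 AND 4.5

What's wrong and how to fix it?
Bug: BETWEEN expects the lower bound first; with 7.6 AND 4.5 the range is empty

Fix: Write BETWEEN 4.5 AND 7.6

Corrected query:
SELECT id, title, rating FROM movies WHERE rating BETWEEN 4.5 AND 7.6

Result:
id | title         | rating
---+---------------+-------
1  | Speed         | 7.2   
2  | Groundhog Day | 4.8   
6  | The Hangover  | 6.7   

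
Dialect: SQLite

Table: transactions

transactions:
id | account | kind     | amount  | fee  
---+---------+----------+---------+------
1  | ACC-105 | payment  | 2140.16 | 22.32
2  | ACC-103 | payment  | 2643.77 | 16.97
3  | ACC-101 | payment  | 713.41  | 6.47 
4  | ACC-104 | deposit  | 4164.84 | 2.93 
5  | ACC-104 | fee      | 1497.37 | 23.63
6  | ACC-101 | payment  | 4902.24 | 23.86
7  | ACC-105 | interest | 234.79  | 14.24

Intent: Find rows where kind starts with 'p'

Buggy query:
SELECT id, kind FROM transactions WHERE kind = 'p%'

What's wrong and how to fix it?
Bug: Wildcards only work with LIKE; '=' treats '%' as a literal character

Fix: Use LIKE for wildcard pattern matching

Corrected query:
SELECT id, kind FROM transactions WHERE kind LIKE 'p%'

Result:
id | kind   
---+--------
1  | payment
2  | payment
3  | payment
6  | payment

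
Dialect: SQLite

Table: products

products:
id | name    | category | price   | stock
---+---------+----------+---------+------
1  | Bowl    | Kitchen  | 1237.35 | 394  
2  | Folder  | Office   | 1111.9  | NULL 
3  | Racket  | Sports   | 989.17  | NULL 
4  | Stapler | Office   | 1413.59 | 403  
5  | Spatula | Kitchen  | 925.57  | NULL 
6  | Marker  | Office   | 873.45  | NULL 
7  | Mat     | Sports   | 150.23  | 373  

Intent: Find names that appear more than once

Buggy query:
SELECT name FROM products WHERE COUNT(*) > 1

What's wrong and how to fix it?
Bug: WHERE can't reference COUNT(*); aggregates are computed after WHERE

Fix: Group first, then use HAVING for the count condition

Corrected query:
SELECT name FROM products GROUP BY name HAVING COUNT(*) > 1

Result:
(no rows)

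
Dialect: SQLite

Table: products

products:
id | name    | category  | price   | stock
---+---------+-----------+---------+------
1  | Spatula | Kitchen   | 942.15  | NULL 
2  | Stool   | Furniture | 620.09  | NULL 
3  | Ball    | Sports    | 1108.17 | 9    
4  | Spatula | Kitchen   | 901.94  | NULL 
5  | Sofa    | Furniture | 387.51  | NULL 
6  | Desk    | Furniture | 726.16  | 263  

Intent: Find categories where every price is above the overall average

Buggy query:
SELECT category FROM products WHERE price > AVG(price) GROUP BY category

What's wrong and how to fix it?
Bug: WHERE evaluates per row before aggregation, so AVG() is unavailable

Fix: Use a subquery for AVG and a HAVING MIN(...) filter so the condition holds for every row in the group

Corrected query:
SELECT category FROM products GROUP BY category HAVING MIN(price) > (SELECT AVG(price) FROM products)

Result:
category
--------
Kitchen 
Sports  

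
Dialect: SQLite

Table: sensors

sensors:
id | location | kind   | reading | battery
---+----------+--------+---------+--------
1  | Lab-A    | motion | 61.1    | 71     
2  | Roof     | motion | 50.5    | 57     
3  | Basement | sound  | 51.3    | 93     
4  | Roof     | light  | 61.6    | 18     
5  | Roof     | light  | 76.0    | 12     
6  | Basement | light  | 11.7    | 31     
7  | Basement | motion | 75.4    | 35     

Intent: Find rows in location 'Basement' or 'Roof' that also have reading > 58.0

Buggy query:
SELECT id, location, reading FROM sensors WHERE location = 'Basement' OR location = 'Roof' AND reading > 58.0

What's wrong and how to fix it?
Bug: AND binds tighter than OR, so this parses as location = 'Basement' OR (location = 'Roof' AND reading > 58.0)

Fix: Add parentheses around the OR so the AND applies to both alternatives

Corrected query:
SELECT id, location, reading FROM sensors WHERE (location = 'Basement' OR location = 'Roof') AND reading > 58.0

Result:
id | location | reading
---+----------+--------
4  | Roof     | 61.6   
5  | Roof     | 76     
7  | Basement | 75.4   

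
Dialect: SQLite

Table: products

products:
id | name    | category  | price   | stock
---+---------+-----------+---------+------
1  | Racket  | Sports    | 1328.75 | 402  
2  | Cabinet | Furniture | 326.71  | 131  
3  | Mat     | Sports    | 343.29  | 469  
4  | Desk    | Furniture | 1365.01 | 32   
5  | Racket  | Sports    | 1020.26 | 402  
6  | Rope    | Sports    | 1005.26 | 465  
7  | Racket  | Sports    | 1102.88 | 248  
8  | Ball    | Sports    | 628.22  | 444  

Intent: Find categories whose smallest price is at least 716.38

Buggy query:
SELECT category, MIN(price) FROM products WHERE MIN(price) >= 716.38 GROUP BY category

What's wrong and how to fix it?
Bug: MIN() in WHERE is a misuse of aggregate

Fix: Use HAVING for the per-group MIN condition

Corrected query:
SELECT category, MIN(price) FROM products GROUP BY category HAVING MIN(price) >= 716.38

Result:
(no rows)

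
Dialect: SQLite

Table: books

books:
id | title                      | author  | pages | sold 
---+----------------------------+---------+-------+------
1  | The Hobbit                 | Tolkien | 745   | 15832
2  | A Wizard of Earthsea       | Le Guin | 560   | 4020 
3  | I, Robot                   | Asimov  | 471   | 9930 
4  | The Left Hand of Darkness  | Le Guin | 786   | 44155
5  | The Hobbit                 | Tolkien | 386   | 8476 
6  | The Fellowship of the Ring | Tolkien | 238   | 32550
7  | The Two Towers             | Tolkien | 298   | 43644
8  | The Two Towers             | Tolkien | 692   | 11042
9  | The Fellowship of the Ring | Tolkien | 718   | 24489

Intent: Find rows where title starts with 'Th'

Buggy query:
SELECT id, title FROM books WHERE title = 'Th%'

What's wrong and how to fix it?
Bug: '=' compares the literal string including the % character; pattern matching needs LIKE

Fix: Replace '=' with LIKE so 'Th%' is treated as a pattern

Corrected query:
SELECT id, title FROM books WHERE title LIKE 'Th%'

Result:
id | title                     
---+---------------------------
1  | The Hobbit                
4  | The Left Hand of Darkness 
5  | The Hobbit                
6  | The Fellowship of the Ring
7  | The Two Towers            
8  | The Two Towers            
9  | The Fellowship of the Ring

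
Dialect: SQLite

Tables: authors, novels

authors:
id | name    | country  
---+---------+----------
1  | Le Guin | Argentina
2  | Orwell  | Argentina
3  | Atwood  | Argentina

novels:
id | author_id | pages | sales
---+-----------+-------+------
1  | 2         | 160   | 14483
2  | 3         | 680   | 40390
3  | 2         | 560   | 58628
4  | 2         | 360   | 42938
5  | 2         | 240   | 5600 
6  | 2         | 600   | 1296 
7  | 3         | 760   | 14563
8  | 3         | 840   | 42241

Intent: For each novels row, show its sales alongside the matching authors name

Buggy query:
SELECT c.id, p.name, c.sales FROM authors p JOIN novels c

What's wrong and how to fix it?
Bug: Missing join condition: each novels row is matched to all authors rows instead of just its own

Fix: Specify the join condition linking the foreign key to the parent id

Corrected query:
SELECT c.id, p.name, c.sales FROM authors p JOIN novels c ON c.author_id = p.id

Result:
id | name   | sales
---+--------+------
1  | Orwell | 14483
2  | Atwood | 40390
3  | Orwell | 58628
4  | Orwell | 42938
5  | Orwell | 5600 
6  | Orwell | 1296 
7  | Atwood | 14563
8  | Atwood | 42241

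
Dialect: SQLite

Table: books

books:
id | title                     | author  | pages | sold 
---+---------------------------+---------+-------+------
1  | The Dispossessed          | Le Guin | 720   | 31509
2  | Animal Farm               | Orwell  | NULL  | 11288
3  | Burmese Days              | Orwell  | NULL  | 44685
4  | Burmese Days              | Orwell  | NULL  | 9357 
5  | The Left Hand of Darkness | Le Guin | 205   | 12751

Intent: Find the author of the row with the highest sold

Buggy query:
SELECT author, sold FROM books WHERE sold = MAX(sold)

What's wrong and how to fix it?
Bug: WHERE is evaluated per row; an aggregate over the whole table isn't defined there

Fix: Wrap MAX in a scalar subquery so WHERE compares against a single value

Corrected query:
SELECT author, sold FROM books WHERE sold = (SELECT MAX(sold) FROM books)

Result:
author | sold 
-------+------
Orwell | 44685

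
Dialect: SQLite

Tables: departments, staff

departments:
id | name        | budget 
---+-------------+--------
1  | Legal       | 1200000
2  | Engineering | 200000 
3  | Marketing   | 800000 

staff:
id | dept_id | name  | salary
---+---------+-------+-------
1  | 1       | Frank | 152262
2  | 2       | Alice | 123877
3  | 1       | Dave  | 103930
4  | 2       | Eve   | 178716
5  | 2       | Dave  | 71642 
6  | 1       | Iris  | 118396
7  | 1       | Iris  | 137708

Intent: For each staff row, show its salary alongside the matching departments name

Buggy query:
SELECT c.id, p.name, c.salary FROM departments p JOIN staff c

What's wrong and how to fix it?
Bug: Missing join condition: each staff row is matched to all departments rows instead of just its own

Fix: Specify the join condition linking the foreign key to the parent id

Corrected query:
SELECT c.id, p.name, c.salary FROM departments p JOIN staff c ON c.dept_id = p.id

Result:
id | name        | salary
---+-------------+-------
1  | Legal       | 152262
2  | Engineering | 123877
3  | Legal       | 103930
4  | Engineering | 178716
5  | Engineering | 71642 
6  | Legal       | 118396
7  | Legal       | 137708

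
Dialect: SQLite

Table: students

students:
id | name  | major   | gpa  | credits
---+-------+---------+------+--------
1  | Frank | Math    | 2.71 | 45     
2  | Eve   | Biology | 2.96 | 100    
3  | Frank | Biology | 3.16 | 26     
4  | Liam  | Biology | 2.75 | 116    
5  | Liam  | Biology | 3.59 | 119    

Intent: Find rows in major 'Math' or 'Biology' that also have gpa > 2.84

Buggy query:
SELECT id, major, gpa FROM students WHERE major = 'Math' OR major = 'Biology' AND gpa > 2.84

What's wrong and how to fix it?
Bug: Without parentheses, AND is evaluated before OR, so the gpa filter only applies to the 'Biology' branch

Fix: Add parentheses around the OR so the AND applies to both alternatives

Corrected query:
SELECT id, major, gpa FROM students WHERE (major = 'Math' OR major = 'Biology') AND gpa > 2.84

Result:
id | major   | gpa 
---+---------+-----
2  | Biology | 2.96
3  | Biology | 3.16
5  | Biology | 3.59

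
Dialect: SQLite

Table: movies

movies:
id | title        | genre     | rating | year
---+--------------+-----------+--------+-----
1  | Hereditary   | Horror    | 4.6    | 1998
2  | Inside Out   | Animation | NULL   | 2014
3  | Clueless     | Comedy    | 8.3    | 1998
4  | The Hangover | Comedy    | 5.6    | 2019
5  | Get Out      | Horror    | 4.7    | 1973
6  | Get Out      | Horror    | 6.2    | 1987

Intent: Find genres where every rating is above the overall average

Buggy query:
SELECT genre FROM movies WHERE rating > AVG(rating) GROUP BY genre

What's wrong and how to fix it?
Bug: AVG() is an aggregate; it can't sit directly in WHERE

Fix: Compute the overall average in a scalar subquery and compare each group's MIN against it in HAVING

Corrected query:
SELECT genre FROM movies GROUP BY genre HAVING MIN(rating) > (SELECT AVG(rating) FROM movies)

Result:
(no rows)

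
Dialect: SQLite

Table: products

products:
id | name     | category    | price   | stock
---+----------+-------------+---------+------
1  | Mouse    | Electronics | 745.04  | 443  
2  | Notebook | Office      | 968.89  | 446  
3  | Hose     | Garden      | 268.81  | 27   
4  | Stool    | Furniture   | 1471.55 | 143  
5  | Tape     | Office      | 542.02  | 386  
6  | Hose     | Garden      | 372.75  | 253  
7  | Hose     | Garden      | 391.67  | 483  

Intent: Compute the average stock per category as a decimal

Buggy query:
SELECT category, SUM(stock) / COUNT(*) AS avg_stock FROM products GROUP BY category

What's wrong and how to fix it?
Bug: SUM(stock) and COUNT(*) are both integers; the division truncates the fractional part

Fix: Cast one side to REAL so the division keeps the fractional part

Corrected query:
SELECT category, SUM(stock) * 1.0 / COUNT(*) AS avg_stock FROM products GROUP BY category

Result:
category    | avg_stock 
------------+-----------
Electronics | 443       
Furniture   | 143       
Garden      | 254.333333
Office      | 416       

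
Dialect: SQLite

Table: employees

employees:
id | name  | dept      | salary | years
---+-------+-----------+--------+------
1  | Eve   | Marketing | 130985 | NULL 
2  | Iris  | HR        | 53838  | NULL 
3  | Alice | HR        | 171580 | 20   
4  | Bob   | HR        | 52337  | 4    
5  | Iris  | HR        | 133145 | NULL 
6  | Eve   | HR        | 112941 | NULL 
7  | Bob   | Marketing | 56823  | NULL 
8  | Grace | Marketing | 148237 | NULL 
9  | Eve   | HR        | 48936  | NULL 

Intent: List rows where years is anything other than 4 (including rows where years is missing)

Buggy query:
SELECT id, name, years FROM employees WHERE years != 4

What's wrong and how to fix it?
Bug: Inequality against NULL is unknown, not true; rows with NULL are dropped

Fix: Add an explicit OR years IS NULL to include the missing-value rows

Corrected query:
SELECT id, name, years FROM employees WHERE years != 4 OR years IS NULL

Result:
id | name  | years
---+-------+------
1  | Eve   | NULL 
2  | Iris  | NULL 
3  | Alice | 20   
5  | Iris  | NULL 
6  | Eve   | NULL 
7  | Bob   | NULL 
8  | Grace | NULL 
9  | Eve   | NULL 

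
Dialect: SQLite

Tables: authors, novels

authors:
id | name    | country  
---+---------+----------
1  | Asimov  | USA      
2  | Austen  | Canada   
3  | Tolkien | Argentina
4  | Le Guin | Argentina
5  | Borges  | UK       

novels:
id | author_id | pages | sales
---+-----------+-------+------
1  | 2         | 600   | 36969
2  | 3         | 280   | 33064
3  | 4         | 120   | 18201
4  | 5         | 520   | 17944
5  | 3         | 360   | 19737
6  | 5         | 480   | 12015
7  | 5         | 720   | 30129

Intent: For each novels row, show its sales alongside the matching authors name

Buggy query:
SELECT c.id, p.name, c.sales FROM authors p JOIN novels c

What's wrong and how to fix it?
Bug: JOIN with no ON clause produces a cartesian product; every novels row pairs with every authors row

Fix: Add ON c.author_id = p.id to the JOIN

Corrected query:
SELECT c.id, p.name, c.sales FROM authors p JOIN novels c ON c.author_id = p.id

Result:
id | name    | sales
---+---------+------
1  | Austen  | 36969
2  | Tolkien | 33064
3  | Le Guin | 18201
4  | Borges  | 17944
5  | Tolkien | 19737
6  | Borges  | 12015
7  | Borges  | 30129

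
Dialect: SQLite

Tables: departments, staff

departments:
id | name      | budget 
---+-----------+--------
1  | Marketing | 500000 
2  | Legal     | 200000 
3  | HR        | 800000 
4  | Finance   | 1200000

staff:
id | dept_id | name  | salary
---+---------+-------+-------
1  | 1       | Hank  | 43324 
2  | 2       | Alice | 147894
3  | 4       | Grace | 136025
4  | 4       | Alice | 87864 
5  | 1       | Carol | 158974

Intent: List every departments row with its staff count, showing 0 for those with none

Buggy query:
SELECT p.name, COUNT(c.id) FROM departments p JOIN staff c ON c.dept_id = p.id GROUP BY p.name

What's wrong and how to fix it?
Bug: An inner join excludes parents with zero children

Fix: Use LEFT JOIN so parents without children still appear (COUNT(c.id) gives 0)

Corrected query:
SELECT p.name, COUNT(c.id) FROM departments p LEFT JOIN staff c ON c.dept_id = p.id GROUP BY p.name

Result:
name      | COUNT(c.id)
----------+------------
Finance   | 2          
HR        | 0          
Legal     | 1          
Marketing | 2          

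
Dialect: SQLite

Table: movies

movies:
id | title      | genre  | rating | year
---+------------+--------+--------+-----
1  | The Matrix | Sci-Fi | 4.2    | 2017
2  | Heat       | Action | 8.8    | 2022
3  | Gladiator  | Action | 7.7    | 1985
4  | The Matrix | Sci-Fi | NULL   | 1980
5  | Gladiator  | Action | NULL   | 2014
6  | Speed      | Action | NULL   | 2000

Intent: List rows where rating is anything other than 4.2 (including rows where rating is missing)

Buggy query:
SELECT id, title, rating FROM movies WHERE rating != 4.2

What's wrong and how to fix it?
Bug: 'rating != 4.2' is unknown when rating is NULL, so NULL rows are silently excluded

Fix: Add an explicit OR rating IS NULL to include the missing-value rows

Corrected query:
SELECT id, title, rating FROM movies WHERE rating != 4.2 OR rating IS NULL

Result:
id | title      | rating
---+------------+-------
2  | Heat       | 8.8   
3  | Gladiator  | 7.7   
4  | The Matrix | NULL  
5  | Gladiator  | NULL  
6  | Speed      | NULL  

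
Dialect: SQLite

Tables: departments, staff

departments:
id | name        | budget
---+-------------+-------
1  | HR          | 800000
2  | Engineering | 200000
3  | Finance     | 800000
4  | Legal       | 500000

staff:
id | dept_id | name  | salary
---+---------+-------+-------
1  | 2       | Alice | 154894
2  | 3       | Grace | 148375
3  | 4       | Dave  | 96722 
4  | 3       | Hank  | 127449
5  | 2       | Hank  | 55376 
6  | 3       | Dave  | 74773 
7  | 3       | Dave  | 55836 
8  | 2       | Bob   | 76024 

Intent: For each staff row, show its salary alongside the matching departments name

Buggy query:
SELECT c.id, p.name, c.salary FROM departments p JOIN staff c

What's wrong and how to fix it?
Bug: Missing join condition: each staff row is matched to all departments rows instead of just its own

Fix: Add ON c.dept_id = p.id to the JOIN

Corrected query:
SELECT c.id, p.name, c.salary FROM departments p JOIN staff c ON c.dept_id = p.id

Result:
id | name        | salary
---+-------------+-------
1  | Engineering | 154894
2  | Finance     | 148375
3  | Legal       | 96722 
4  | Finance     | 127449
5  | Engineering | 55376 
6  | Finance     | 74773 
7  | Finance     | 55836 
8  | Engineering | 76024 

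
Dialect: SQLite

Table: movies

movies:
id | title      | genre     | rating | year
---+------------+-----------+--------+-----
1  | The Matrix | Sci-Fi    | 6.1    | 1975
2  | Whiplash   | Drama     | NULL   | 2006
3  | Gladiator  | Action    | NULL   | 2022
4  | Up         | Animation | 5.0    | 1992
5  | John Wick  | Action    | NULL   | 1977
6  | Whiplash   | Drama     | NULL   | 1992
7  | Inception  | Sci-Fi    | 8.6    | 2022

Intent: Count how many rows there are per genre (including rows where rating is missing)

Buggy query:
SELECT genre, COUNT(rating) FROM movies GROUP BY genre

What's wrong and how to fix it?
Bug: COUNT(column) counts non-NULL values only; rows with NULL rating aren't counted

Fix: Replace COUNT(rating) with COUNT(*)

Corrected query:
SELECT genre, COUNT(*) FROM movies GROUP BY genre

Result:
genre     | COUNT(*)
----------+---------
Action    | 2       
Animation | 1       
Drama     | 2       
Sci-Fi    | 2       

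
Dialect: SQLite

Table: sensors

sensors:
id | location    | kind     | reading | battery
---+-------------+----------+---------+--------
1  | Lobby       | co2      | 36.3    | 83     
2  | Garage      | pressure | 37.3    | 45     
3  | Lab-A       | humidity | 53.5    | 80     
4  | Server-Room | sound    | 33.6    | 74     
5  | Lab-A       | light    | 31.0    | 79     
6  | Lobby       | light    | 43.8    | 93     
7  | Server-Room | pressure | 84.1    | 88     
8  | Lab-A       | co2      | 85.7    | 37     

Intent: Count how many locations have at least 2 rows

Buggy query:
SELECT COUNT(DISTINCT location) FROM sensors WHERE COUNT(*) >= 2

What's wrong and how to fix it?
Bug: WHERE filters individual rows, not groups, so a group-level COUNT is invalid there

Fix: Use a subquery that GROUPs and filters with HAVING, then count its rows

Corrected query:
SELECT COUNT(*) FROM (SELECT location FROM sensors GROUP BY location HAVING COUNT(*) >= 2)

Result:
COUNT(*)
--------
3       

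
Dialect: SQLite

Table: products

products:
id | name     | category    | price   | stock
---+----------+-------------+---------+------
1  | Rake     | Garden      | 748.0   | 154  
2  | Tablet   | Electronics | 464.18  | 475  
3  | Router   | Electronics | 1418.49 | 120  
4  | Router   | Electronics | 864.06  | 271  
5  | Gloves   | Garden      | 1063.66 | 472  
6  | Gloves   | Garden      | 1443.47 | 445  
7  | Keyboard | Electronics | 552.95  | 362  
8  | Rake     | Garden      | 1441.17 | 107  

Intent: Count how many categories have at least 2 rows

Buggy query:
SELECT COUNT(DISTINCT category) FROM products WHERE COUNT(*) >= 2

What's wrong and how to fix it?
Bug: WHERE filters individual rows, not groups, so a group-level COUNT is invalid there

Fix: Use a subquery that GROUPs and filters with HAVING, then count its rows

Corrected query:
SELECT COUNT(*) FROM (SELECT category FROM products GROUP BY category HAVING COUNT(*) >= 2)

Result:
COUNT(*)
--------
2       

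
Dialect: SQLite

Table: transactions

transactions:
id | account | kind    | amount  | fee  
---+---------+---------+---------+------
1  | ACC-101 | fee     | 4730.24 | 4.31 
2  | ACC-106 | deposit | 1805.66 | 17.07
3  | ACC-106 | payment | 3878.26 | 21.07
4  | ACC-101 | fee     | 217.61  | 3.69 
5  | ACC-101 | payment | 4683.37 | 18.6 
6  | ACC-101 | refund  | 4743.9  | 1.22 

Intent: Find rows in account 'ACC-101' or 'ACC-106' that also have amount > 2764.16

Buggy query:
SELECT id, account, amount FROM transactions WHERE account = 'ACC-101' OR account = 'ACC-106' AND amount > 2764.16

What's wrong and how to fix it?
Bug: AND binds tighter than OR, so this parses as account = 'ACC-101' OR (account = 'ACC-106' AND amount > 2764.16)

Fix: Add parentheses around the OR so the AND applies to both alternatives

Corrected query:
SELECT id, account, amount FROM transactions WHERE (account = 'ACC-101' OR account = 'ACC-106') AND amount > 2764.16

Result:
id | account | amount 
---+---------+--------
1  | ACC-101 | 4730.24
3  | ACC-106 | 3878.26
5  | ACC-101 | 4683.37
6  | ACC-101 | 4743.9 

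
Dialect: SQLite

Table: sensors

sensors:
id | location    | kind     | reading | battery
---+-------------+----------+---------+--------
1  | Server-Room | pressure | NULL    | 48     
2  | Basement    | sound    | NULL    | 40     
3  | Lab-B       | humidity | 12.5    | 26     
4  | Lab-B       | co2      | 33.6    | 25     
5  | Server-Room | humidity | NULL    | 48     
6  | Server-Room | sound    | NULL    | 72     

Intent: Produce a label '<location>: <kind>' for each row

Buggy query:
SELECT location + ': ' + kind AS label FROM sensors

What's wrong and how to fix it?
Bug: SQLite uses || for string concatenation; + coerces text to numbers (yielding 0)

Fix: Use the || operator for string concatenation

Corrected query:
SELECT location || ': ' || kind AS label FROM sensors

Result:
label                
---------------------
Server-Room: pressure
Basement: sound      
Lab-B: humidity      
Lab-B: co2           
Server-Room: humidity
Server-Room: sound   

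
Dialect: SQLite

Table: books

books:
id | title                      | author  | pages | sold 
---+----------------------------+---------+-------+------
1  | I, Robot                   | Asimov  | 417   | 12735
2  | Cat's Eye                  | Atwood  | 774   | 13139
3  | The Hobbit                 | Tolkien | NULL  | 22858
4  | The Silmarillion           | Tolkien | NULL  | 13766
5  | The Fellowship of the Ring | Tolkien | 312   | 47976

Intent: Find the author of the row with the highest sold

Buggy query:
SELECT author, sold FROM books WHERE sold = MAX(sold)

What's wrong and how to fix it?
Bug: WHERE is evaluated per row; an aggregate over the whole table isn't defined there

Fix: Wrap MAX in a scalar subquery so WHERE compares against a single value

Corrected query:
SELECT author, sold FROM books WHERE sold = (SELECT MAX(sold) FROM books)

Result:
author  | sold 
--------+------
Tolkien | 47976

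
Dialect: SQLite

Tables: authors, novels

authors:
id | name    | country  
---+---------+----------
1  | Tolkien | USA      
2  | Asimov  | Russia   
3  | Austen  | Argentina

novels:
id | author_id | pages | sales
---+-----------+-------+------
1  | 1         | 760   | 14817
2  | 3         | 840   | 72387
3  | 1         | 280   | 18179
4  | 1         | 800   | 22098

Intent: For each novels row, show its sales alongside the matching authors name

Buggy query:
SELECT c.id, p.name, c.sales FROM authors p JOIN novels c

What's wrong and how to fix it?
Bug: Missing join condition: each novels row is matched to all authors rows instead of just its own

Fix: Add ON c.author_id = p.id to the JOIN

Corrected query:
SELECT c.id, p.name, c.sales FROM authors p JOIN novels c ON c.author_id = p.id

Result:
id | name    | sales
---+---------+------
1  | Tolkien | 14817
2  | Austen  | 72387
3  | Tolkien | 18179
4  | Tolkien | 22098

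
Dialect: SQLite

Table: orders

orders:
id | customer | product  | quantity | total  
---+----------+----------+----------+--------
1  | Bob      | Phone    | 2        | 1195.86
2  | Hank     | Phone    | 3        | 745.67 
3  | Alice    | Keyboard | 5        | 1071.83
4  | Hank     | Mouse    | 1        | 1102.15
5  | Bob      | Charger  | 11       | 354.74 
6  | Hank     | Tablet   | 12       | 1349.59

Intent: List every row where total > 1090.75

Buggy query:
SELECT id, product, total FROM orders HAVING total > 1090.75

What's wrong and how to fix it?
Bug: This is a non-aggregate query (no GROUP BY, no aggregates), so in SQLite the HAVING clause is invalid here; a row-level condition belongs in WHERE

Fix: Replace HAVING with WHERE since the condition applies to individual rows

Corrected query:
SELECT id, product, total FROM orders WHERE total > 1090.75

Result:
id | product | total  
---+---------+--------
1  | Phone   | 1195.86
4  | Mouse   | 1102.15
6  | Tablet  | 1349.59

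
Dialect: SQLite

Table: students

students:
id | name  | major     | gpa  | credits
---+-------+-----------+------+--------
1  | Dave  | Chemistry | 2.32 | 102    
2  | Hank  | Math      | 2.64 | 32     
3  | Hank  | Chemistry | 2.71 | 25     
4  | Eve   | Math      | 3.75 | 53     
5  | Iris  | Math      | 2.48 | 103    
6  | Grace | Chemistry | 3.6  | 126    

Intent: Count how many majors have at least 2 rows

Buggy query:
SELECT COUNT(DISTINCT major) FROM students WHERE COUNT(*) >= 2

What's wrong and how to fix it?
Bug: WHERE filters individual rows, not groups, so a group-level COUNT is invalid there

Fix: Use a subquery that GROUPs and filters with HAVING, then count its rows

Corrected query:
SELECT COUNT(*) FROM (SELECT major FROM students GROUP BY major HAVING COUNT(*) >= 2)

Result:
COUNT(*)
--------
2       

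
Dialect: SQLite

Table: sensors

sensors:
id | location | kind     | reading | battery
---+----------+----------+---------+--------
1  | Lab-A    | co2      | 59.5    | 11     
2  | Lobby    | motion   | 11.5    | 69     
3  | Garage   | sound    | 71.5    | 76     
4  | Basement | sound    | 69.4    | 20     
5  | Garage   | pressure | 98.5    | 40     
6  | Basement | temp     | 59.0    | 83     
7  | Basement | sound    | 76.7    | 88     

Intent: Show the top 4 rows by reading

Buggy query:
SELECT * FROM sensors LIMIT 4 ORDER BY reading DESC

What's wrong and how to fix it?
Bug: ORDER BY cannot follow LIMIT; LIMIT is the final clause

Fix: Swap the clauses: ORDER BY first, then LIMIT

Corrected query:
SELECT * FROM sensors ORDER BY reading DESC LIMIT 4

Result:
id | location | kind     | reading | battery
---+----------+----------+---------+--------
5  | Garage   | pressure | 98.5    | 40     
7  | Basement | sound    | 76.7    | 88     
3  | Garage   | sound    | 71.5    | 76     
4  | Basement | sound    | 69.4    | 20     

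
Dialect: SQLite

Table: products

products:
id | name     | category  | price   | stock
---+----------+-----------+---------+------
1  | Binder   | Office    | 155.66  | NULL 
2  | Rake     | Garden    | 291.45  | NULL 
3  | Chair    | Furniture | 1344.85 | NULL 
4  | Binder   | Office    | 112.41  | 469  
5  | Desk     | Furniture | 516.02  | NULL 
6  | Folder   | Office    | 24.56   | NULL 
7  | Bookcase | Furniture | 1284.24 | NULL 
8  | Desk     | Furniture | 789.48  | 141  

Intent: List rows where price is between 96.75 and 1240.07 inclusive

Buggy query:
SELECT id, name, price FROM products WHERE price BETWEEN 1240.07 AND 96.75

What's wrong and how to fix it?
Bug: The bounds are reversed; BETWEEN a AND b requires a <= b to match anything

Fix: Swap the bounds so the smaller value comes first

Corrected query:
SELECT id, name, price FROM products WHERE price BETWEEN 96.75 AND 1240.07

Result:
id | name   | price 
---+--------+-------
1  | Binder | 155.66
2  | Rake   | 291.45
4  | Binder | 112.41
5  | Desk   | 516.02
8  | Desk   | 789.48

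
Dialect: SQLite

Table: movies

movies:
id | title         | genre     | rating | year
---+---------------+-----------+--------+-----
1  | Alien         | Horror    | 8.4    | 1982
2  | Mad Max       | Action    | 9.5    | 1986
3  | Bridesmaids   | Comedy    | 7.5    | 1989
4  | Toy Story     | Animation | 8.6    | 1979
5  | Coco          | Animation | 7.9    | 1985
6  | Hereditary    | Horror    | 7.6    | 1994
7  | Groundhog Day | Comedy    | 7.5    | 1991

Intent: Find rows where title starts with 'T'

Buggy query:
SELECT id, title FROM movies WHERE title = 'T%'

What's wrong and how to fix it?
Bug: Wildcards only work with LIKE; '=' treats '%' as a literal character

Fix: Replace '=' with LIKE so 'T%' is treated as a pattern

Corrected query:
SELECT id, title FROM movies WHERE title LIKE 'T%'

Result:
id | title    
---+----------
4  | Toy Story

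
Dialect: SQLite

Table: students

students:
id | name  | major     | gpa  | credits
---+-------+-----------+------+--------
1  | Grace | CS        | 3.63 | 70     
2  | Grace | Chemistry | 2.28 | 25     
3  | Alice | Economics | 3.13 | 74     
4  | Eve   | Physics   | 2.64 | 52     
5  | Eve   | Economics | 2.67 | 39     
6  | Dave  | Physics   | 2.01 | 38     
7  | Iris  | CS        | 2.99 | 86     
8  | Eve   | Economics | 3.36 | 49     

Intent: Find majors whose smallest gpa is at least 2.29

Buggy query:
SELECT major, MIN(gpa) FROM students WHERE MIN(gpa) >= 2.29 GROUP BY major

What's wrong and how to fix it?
Bug: Aggregates like MIN are computed per group after WHERE runs

Fix: Use HAVING for the per-group MIN condition

Corrected query:
SELECT major, MIN(gpa) FROM students GROUP BY major HAVING MIN(gpa) >= 2.29

Result:
major     | MIN(gpa)
----------+---------
CS        | 2.99    
Economics | 2.67    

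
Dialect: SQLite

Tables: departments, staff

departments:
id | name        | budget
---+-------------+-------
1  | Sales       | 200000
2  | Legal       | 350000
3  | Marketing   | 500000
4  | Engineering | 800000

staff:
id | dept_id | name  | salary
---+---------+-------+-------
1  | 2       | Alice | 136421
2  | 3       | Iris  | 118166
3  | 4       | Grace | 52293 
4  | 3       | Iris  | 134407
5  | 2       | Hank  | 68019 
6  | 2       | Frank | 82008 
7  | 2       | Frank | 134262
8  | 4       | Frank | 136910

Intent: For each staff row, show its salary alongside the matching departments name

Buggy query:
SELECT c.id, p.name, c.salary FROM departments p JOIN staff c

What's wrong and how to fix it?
Bug: Missing join condition: each staff row is matched to all departments rows instead of just its own

Fix: Specify the join condition linking the foreign key to the parent id

Corrected query:
SELECT c.id, p.name, c.salary FROM departments p JOIN staff c ON c.dept_id = p.id

Result:
id | name        | salary
---+-------------+-------
1  | Legal       | 136421
2  | Marketing   | 118166
3  | Engineering | 52293 
4  | Marketing   | 134407
5  | Legal       | 68019 
6  | Legal       | 82008 
7  | Legal       | 134262
8  | Engineering | 136910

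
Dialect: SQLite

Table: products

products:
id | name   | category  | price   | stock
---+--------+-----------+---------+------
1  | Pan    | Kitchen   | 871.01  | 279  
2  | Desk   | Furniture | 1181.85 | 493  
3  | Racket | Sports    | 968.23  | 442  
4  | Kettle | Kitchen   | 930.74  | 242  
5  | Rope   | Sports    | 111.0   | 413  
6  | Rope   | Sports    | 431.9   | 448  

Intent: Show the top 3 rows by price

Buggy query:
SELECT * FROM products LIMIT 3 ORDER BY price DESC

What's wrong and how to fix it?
Bug: LIMIT must come after ORDER BY

Fix: Swap the clauses: ORDER BY first, then LIMIT

Corrected query:
SELECT * FROM products ORDER BY price DESC LIMIT 3

Result:
id | name   | category  | price   | stock
---+--------+-----------+---------+------
2  | Desk   | Furniture | 1181.85 | 493  
3  | Racket | Sports    | 968.23  | 442  
4  | Kettle | Kitchen   | 930.74  | 242  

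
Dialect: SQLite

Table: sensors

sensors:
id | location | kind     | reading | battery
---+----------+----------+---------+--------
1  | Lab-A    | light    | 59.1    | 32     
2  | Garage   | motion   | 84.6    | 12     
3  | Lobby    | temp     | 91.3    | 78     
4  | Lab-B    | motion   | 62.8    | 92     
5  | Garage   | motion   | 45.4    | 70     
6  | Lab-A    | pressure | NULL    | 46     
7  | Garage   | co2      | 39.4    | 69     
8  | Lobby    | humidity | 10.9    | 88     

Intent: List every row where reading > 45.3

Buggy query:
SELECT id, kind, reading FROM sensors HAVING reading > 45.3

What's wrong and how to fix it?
Bug: HAVING filters the output of aggregation, but this query has no GROUP BY and no aggregate functions, so SQLite rejects it (HAVING clause on a non-aggregate query); the condition here is per row

Fix: Replace HAVING with WHERE since the condition applies to individual rows

Corrected query:
SELECT id, kind, reading FROM sensors WHERE reading > 45.3

Result:
id | kind   | reading
---+--------+--------
1  | light  | 59.1   
2  | motion | 84.6   
3  | temp   | 91.3   
4  | motion | 62.8   
5  | motion | 45.4   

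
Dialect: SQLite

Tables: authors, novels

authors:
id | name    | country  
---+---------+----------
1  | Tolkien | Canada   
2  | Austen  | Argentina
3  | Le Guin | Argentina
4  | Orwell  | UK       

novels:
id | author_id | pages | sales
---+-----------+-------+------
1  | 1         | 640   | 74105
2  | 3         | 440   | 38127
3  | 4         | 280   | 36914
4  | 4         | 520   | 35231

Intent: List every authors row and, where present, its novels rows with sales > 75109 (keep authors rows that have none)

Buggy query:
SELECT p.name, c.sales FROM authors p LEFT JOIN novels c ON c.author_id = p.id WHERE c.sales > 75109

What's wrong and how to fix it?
Bug: Filtering c.sales in WHERE discards the NULL rows produced by LEFT JOIN, turning it into an inner join

Fix: Put 'c.sales > 75109' in the JOIN's ON clause instead of WHERE

Corrected query:
SELECT p.name, c.sales FROM authors p LEFT JOIN novels c ON c.author_id = p.id AND c.sales > 75109

Result:
name    | sales
--------+------
Tolkien | NULL 
Austen  | NULL 
Le Guin | NULL 
Orwell  | NULL 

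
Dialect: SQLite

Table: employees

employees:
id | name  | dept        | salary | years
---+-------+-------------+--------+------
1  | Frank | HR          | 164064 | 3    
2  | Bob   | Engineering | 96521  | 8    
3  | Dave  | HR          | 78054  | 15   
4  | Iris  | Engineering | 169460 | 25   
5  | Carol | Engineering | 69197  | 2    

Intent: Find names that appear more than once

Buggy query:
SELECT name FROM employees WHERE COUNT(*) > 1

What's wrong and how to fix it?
Bug: COUNT(*) is an aggregate and cannot be used in WHERE

Fix: GROUP BY name, then filter groups with HAVING COUNT(*) > 1

Corrected query:
SELECT name FROM employees GROUP BY name HAVING COUNT(*) > 1

Result:
(no rows)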